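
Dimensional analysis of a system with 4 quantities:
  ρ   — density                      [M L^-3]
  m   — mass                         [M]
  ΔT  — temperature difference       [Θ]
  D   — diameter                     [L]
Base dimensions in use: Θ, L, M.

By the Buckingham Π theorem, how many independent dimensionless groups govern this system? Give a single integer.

Dimensional matrix (Θ×L×M by ρ×m×ΔT×D):
  Θ: [ 0  0  1  0]
  L: [-3  0  0  1]
  M: [ 1  1  0  0]
Row reduction gives pivot columns ρ,m,ΔT; rank = 3
4 vars − rank 3 = 1 Π group

1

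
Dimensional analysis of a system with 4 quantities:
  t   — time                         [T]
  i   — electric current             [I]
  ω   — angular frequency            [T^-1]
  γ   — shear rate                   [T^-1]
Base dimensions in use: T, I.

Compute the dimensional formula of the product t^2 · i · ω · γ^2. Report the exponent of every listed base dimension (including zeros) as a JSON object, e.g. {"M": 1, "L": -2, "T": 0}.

Exponent matrix [T,I] × [t,i,ω,γ]:
  T: [ 1  0 -1 -1]
  I: [ 0  1  0  0]
  [T]: (2)·1+(1)·0+(1)·-1+(2)·-1 = -1
  [I]: (2)·0+(1)·1+(1)·0+(2)·0 = 1
⇒ T^-1 I

{"T": -1, "I": 1}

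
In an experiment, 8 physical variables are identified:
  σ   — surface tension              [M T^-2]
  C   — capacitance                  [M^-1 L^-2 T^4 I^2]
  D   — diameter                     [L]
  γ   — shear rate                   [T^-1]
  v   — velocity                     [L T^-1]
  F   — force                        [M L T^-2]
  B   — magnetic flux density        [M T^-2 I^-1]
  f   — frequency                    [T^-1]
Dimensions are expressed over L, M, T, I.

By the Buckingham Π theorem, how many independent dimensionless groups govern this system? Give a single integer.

Write exponents as rows L,M,T,I / cols σ,C,D,γ,v,F,B,f:
  L: [ 0 -2  1  0  1  1  0  0]
  M: [ 1 -1  0  0  0  1  1  0]
  T: [-2  4  0 -1 -1 -2 -2 -1]
  I: [ 0  2  0  0  0  0 -1  0]
Echelon form has 4 nonzero rows (pivots: σ,C,D,γ)
n=8, r=4 ⇒ 4 dimensionless groups

4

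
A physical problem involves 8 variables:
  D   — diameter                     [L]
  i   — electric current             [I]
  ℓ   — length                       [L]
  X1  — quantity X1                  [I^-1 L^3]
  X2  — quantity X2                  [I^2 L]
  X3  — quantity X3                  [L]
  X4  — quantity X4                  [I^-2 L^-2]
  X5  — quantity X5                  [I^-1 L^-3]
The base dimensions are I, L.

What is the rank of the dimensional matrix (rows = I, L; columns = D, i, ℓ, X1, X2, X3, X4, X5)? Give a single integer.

2

Dimensional matrix (I×L by D×i×ℓ×X1×X2×X3×X4×X5):
  I: [ 0  1  0 -1  2  0 -2 -1]
  L: [ 1  0  1  3  1  1 -2 -3]
RREF → pivots at {D,i} ⇒ r = 2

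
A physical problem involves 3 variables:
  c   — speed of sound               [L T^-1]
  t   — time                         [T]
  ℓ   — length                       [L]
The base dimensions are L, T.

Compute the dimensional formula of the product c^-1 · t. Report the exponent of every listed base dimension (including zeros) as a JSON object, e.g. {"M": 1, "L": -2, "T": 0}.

{"L": -1, "T": 2}

Exponent matrix [L,T] × [c,t,ℓ]:
  L: [ 1  0  1]
  T: [-1  1  0]
  [L]: (-1)·1+(1)·0 = -1
  [T]: (-1)·-1+(1)·1 = 2
⇒ L^-1 T^2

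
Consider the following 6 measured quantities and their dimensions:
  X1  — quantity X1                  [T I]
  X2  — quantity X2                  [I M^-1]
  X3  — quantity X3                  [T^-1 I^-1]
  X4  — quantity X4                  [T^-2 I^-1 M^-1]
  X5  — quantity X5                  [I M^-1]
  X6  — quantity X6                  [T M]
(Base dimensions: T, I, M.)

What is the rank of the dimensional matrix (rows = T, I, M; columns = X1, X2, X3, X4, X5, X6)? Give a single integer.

Dimensional matrix (T×I×M by X1×X2×X3×X4×X5×X6):
  T: [ 1  0 -1 -2  0  1]
  I: [ 1  1 -1 -1  1  0]
  M: [ 0 -1  0 -1 -1  1]
RREF → pivots at {X1,X2} ⇒ r = 2

2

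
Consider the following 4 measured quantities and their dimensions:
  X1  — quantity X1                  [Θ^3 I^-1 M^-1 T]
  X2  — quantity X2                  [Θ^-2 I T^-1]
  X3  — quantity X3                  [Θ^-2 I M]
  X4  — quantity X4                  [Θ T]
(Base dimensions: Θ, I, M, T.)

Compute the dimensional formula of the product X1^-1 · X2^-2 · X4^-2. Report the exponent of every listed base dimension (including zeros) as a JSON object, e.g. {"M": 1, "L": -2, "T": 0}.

Exponent matrix [Θ,I,M,T] × [X1,X2,X3,X4]:
  Θ: [ 3 -2 -2  1]
  I: [-1  1  1  0]
  M: [-1  0  1  0]
  T: [ 1 -1  0  1]
  [Θ]: (-1)·3+(-2)·-2+(-2)·1 = -1
  [I]: (-1)·-1+(-2)·1+(-2)·0 = -1
  [M]: (-1)·-1+(-2)·0+(-2)·0 = 1
  [T]: (-1)·1+(-2)·-1+(-2)·1 = -1
⇒ Θ^-1 I^-1 M T^-1

{"Θ": -1, "I": -1, "M": 1, "T": -1}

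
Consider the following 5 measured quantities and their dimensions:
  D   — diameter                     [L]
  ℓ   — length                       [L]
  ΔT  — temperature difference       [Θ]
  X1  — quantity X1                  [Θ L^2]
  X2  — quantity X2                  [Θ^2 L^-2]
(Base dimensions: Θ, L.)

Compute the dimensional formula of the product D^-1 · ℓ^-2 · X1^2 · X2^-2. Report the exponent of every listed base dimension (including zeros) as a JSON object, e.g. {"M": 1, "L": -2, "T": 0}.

Write exponents as rows Θ,L / cols D,ℓ,ΔT,X1,X2:
  Θ: [ 0  0  1  1  2]
  L: [ 1  1  0  2 -2]
  [Θ]: (-1)·0+(-2)·0+(2)·1+(-2)·2 = -2
  [L]: (-1)·1+(-2)·1+(2)·2+(-2)·-2 = 5
⇒ Θ^-2 L^5

{"Θ": -2, "L": 5}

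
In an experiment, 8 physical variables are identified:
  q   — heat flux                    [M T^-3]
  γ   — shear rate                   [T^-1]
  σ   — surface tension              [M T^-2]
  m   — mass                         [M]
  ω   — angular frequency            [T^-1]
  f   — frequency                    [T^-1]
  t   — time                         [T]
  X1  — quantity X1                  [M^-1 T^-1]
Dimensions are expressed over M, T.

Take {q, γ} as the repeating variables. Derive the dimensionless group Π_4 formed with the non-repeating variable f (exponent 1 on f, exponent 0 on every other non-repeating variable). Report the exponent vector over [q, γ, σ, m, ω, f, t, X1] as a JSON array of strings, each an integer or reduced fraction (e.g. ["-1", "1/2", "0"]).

Write exponents as rows M,T / cols q,γ,σ,m,ω,f,t,X1:
  M: [ 1  0  1  1  0  0  0 -1]
  T: [-3 -1 -2  0 -1 -1  1 -1]
RREF → pivots at {q,γ} ⇒ r = 2
Repeat: q,γ; free: σ,m,ω,f,t,X1
RREF:
  r0: [   1    0    1    1    0    0    0   -1]
  r1: [   0    1   -1   -3    1    1   -1    4]
Fix exponent of f at 1, σ at 0, m at 0, ω at 0, t at 0, X1 at 0; solve each RREF row for its pivot's exponent:
  r0: exp(q) + (0)·1 = 0 ⇒ exp(q) = 0
  r1: exp(γ) + (1)·1 = 0 ⇒ exp(γ) = -1
Π_4 = γ^-1 · f

["0", "-1", "0", "0", "0", "1", "0", "0"]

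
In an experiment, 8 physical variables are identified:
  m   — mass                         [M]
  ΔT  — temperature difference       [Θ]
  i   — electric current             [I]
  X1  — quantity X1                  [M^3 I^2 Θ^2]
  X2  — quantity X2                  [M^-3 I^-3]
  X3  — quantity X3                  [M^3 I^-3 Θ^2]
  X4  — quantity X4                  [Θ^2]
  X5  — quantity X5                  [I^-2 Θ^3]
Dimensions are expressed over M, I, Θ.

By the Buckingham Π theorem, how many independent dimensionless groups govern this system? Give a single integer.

Exponent matrix [M,I,Θ] × [m,ΔT,i,X1,X2,X3,X4,X5]:
  M: [ 1  0  0  3 -3  3  0  0]
  I: [ 0  0  1  2 -3 -3  0 -2]
  Θ: [ 0  1  0  2  0  2  2  3]
Echelon form has 3 nonzero rows (pivots: m,ΔT,i)
Π count = n − r = 8 − 3 = 5

5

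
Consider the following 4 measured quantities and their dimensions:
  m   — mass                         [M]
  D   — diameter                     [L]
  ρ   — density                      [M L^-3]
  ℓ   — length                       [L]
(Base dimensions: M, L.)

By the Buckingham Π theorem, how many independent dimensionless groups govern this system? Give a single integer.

Dimensional matrix (M×L by m×D×ρ×ℓ):
  M: [ 1  0  1  0]
  L: [ 0  1 -3  1]
Echelon form has 2 nonzero rows (pivots: m,D)
Π count = n − r = 4 − 2 = 2

2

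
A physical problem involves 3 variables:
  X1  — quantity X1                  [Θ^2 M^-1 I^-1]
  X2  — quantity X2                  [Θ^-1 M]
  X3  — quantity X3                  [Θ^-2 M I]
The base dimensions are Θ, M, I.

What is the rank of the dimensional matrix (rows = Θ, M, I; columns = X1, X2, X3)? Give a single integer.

2

Dimensional matrix (Θ×M×I by X1×X2×X3):
  Θ: [ 2 -1 -2]
  M: [-1  1  1]
  I: [-1  0  1]
RREF → pivots at {X1,X2} ⇒ r = 2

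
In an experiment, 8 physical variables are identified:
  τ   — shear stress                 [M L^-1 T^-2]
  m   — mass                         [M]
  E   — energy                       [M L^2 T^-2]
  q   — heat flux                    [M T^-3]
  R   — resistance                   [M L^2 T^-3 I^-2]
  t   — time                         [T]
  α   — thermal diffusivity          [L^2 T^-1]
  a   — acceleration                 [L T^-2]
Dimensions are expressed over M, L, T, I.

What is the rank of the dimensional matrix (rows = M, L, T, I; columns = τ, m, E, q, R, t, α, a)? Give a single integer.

4

Exponent matrix [M,L,T,I] × [τ,m,E,q,R,t,α,a]:
  M: [ 1  1  1  1  1  0  0  0]
  L: [-1  0  2  0  2  0  2  1]
  T: [-2  0 -2 -3 -3  1 -1 -2]
  I: [ 0  0  0  0 -2  0  0  0]
Row reduction gives pivot columns τ,m,E,R; rank = 4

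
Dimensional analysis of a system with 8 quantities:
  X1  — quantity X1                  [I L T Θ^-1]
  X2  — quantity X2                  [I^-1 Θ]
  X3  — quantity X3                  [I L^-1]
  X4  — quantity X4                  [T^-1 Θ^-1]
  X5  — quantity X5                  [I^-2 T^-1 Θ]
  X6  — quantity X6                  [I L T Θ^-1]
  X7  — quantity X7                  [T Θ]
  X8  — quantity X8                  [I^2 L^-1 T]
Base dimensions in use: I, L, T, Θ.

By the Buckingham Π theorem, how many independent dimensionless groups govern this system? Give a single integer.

5

Dimensional matrix (I×L×T×Θ by X1×X2×X3×X4×X5×X6×X7×X8):
  I: [ 1 -1  1  0 -2  1  0  2]
  L: [ 1  0 -1  0  0  1  0 -1]
  T: [ 1  0  0 -1 -1  1  1  1]
  Θ: [-1  1  0 -1  1 -1  1  0]
RREF → pivots at {X1,X2,X3} ⇒ r = 3
Π count = n − r = 8 − 3 = 5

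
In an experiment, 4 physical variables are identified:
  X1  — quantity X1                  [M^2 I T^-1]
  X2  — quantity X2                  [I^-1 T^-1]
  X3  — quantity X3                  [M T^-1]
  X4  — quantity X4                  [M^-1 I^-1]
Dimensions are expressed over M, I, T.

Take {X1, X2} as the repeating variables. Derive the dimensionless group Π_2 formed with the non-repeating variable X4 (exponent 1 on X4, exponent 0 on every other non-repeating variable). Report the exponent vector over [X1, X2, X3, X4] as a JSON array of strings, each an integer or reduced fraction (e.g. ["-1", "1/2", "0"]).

Dimensional matrix (M×I×T by X1×X2×X3×X4):
  M: [ 2  0  1 -1]
  I: [ 1 -1  0 -1]
  T: [-1 -1 -1  0]
Echelon form has 2 nonzero rows (pivots: X1,X2)
Pivot set = {X1,X2}, free = {X3,X4}
RREF:
  r0: [   1    0  1/2 -1/2]
  r1: [   0    1  1/2  1/2]
  r2: [   0    0    0    0]
Fix exponent of X4 at 1, X3 at 0; solve each RREF row for its pivot's exponent:
  r0: exp(X1) + (-1/2)·1 = 0 ⇒ exp(X1) = 1/2
  r1: exp(X2) + (1/2)·1 = 0 ⇒ exp(X2) = -1/2
Π_2 = X1^(1/2) · X2^(-1/2) · X4

["1/2", "-1/2", "0", "1"]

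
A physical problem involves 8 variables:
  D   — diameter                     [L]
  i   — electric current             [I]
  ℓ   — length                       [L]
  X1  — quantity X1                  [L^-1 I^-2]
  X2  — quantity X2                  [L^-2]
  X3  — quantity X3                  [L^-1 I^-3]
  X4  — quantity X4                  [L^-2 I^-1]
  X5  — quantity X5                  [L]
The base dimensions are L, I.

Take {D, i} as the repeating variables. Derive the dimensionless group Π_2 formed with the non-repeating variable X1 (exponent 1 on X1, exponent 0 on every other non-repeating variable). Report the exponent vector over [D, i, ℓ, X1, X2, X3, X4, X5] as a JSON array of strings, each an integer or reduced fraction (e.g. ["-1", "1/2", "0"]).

["1", "2", "0", "1", "0", "0", "0", "0"]

Write exponents as rows L,I / cols D,i,ℓ,X1,X2,X3,X4,X5:
  L: [ 1  0  1 -1 -2 -1 -2  1]
  I: [ 0  1  0 -2  0 -3 -1  0]
RREF → pivots at {D,i} ⇒ r = 2
Repeat: D,i; free: ℓ,X1,X2,X3,X4,X5
RREF:
  r0: [   1    0    1   -1   -2   -1   -2    1]
  r1: [   0    1    0   -2    0   -3   -1    0]
Fix exponent of X1 at 1, ℓ at 0, X2 at 0, X3 at 0, X4 at 0, X5 at 0; solve each RREF row for its pivot's exponent:
  r0: exp(D) + (-1)·1 = 0 ⇒ exp(D) = 1
  r1: exp(i) + (-2)·1 = 0 ⇒ exp(i) = 2
Π_2 = D · i^2 · X1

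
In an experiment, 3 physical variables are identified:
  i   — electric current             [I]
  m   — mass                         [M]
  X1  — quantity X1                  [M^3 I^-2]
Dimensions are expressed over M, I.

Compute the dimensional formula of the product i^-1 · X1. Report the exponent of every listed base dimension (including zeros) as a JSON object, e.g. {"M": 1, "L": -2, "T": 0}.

Exponent matrix [M,I] × [i,m,X1]:
  M: [ 0  1  3]
  I: [ 1  0 -2]
  [M]: (-1)·0+(1)·3 = 3
  [I]: (-1)·1+(1)·-2 = -3
⇒ M^3 I^-3

{"M": 3, "I": -3}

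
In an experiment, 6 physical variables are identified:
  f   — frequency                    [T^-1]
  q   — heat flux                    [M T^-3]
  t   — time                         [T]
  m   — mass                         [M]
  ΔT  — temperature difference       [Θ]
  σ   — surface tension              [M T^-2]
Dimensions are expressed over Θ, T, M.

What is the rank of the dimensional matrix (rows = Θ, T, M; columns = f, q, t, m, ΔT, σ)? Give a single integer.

3

Write exponents as rows Θ,T,M / cols f,q,t,m,ΔT,σ:
  Θ: [ 0  0  0  0  1  0]
  T: [-1 -3  1  0  0 -2]
  M: [ 0  1  0  1  0  1]
Echelon form has 3 nonzero rows (pivots: f,q,ΔT)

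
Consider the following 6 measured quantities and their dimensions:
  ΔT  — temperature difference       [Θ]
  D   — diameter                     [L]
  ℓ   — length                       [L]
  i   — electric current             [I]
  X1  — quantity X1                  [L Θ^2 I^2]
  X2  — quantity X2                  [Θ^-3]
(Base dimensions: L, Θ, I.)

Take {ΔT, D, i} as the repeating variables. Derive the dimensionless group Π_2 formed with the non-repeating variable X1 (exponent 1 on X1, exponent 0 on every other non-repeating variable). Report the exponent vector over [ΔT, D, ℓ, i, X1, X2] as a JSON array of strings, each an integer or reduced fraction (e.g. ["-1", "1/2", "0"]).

["-2", "-1", "0", "-2", "1", "0"]

Dimensional matrix (L×Θ×I by ΔT×D×ℓ×i×X1×X2):
  L: [ 0  1  1  0  1  0]
  Θ: [ 1  0  0  0  2 -3]
  I: [ 0  0  0  1  2  0]
RREF → pivots at {ΔT,D,i} ⇒ r = 3
Repeat: ΔT,D,i; free: ℓ,X1,X2
RREF:
  r0: [   1    0    0    0    2   -3]
  r1: [   0    1    1    0    1    0]
  r2: [   0    0    0    1    2    0]
Fix exponent of X1 at 1, ℓ at 0, X2 at 0; solve each RREF row for its pivot's exponent:
  r0: exp(ΔT) + (2)·1 = 0 ⇒ exp(ΔT) = -2
  r1: exp(D) + (1)·1 = 0 ⇒ exp(D) = -1
  r2: exp(i) + (2)·1 = 0 ⇒ exp(i) = -2
Π_2 = ΔT^-2 · D^-1 · i^-2 · X1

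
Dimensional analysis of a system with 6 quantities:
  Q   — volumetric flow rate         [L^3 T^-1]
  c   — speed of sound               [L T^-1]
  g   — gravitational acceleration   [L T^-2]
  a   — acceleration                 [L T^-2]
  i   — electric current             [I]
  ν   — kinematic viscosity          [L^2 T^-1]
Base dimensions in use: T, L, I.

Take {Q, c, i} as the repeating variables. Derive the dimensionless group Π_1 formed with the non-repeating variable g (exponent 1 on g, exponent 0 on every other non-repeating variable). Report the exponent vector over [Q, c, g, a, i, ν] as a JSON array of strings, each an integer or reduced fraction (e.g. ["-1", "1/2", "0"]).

Write exponents as rows T,L,I / cols Q,c,g,a,i,ν:
  T: [-1 -1 -2 -2  0 -1]
  L: [ 3  1  1  1  0  2]
  I: [ 0  0  0  0  1  0]
Row reduction gives pivot columns Q,c,i; rank = 3
Repeat: Q,c,i; free: g,a,ν
RREF:
  r0: [   1    0 -1/2 -1/2    0  1/2]
  r1: [   0    1  5/2  5/2    0  1/2]
  r2: [   0    0    0    0    1    0]
Fix exponent of g at 1, a at 0, ν at 0; solve each RREF row for its pivot's exponent:
  r0: exp(Q) + (-1/2)·1 = 0 ⇒ exp(Q) = 1/2
  r1: exp(c) + (5/2)·1 = 0 ⇒ exp(c) = -5/2
  r2: exp(i) + (0)·1 = 0 ⇒ exp(i) = 0
Π_1 = Q^(1/2) · c^(-5/2) · g

["1/2", "-5/2", "1", "0", "0", "0"]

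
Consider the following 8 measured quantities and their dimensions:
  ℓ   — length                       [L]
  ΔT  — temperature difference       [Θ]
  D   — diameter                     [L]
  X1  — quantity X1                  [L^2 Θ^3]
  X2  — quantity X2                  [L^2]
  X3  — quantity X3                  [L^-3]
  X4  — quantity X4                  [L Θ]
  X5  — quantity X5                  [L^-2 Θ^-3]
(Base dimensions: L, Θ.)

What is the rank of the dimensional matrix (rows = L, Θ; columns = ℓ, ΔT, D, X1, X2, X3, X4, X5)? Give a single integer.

Exponent matrix [L,Θ] × [ℓ,ΔT,D,X1,X2,X3,X4,X5]:
  L: [ 1  0  1  2  2 -3  1 -2]
  Θ: [ 0  1  0  3  0  0  1 -3]
Echelon form has 2 nonzero rows (pivots: ℓ,ΔT)

2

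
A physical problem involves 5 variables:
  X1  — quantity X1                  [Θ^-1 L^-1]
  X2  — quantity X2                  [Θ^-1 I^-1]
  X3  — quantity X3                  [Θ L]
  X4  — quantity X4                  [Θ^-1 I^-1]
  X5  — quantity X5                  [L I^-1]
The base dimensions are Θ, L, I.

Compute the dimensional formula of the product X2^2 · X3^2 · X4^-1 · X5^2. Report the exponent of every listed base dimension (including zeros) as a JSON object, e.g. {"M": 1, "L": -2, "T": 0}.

{"Θ": 1, "L": 4, "I": -3}

Write exponents as rows Θ,L,I / cols X1,X2,X3,X4,X5:
  Θ: [-1 -1  1 -1  0]
  L: [-1  0  1  0  1]
  I: [ 0 -1  0 -1 -1]
  [Θ]: (2)·-1+(2)·1+(-1)·-1+(2)·0 = 1
  [L]: (2)·0+(2)·1+(-1)·0+(2)·1 = 4
  [I]: (2)·-1+(2)·0+(-1)·-1+(2)·-1 = -3
⇒ Θ L^4 I^-3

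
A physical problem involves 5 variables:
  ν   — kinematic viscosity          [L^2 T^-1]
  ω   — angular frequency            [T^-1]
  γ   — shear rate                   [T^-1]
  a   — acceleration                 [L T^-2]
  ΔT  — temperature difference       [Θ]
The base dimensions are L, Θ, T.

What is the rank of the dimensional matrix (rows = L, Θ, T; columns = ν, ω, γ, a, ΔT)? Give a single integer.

3

Exponent matrix [L,Θ,T] × [ν,ω,γ,a,ΔT]:
  L: [ 2  0  0  1  0]
  Θ: [ 0  0  0  0  1]
  T: [-1 -1 -1 -2  0]
Row reduction gives pivot columns ν,ω,ΔT; rank = 3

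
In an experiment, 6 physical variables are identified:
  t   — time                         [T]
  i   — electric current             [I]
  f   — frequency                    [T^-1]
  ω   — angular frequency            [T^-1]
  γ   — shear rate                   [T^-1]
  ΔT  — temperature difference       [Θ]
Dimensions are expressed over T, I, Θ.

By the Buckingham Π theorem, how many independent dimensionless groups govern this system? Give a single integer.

Write exponents as rows T,I,Θ / cols t,i,f,ω,γ,ΔT:
  T: [ 1  0 -1 -1 -1  0]
  I: [ 0  1  0  0  0  0]
  Θ: [ 0  0  0  0  0  1]
RREF → pivots at {t,i,ΔT} ⇒ r = 3
Π count = n − r = 6 − 3 = 3

3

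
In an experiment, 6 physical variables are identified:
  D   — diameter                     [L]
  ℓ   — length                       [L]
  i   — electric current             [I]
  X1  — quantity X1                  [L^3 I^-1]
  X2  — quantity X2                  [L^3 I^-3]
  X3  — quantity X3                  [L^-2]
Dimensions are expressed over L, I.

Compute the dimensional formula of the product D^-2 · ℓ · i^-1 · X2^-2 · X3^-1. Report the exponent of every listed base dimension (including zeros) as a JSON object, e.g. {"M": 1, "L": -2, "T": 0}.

Dimensional matrix (L×I by D×ℓ×i×X1×X2×X3):
  L: [ 1  1  0  3  3 -2]
  I: [ 0  0  1 -1 -3  0]
  [L]: (-2)·1+(1)·1+(-1)·0+(-2)·3+(-1)·-2 = -5
  [I]: (-2)·0+(1)·0+(-1)·1+(-2)·-3+(-1)·0 = 5
⇒ L^-5 I^5

{"L": -5, "I": 5}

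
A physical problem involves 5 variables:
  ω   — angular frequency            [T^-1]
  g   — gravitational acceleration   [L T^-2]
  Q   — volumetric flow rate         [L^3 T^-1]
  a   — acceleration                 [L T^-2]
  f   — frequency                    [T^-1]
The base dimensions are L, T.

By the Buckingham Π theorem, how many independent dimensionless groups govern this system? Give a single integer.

3

Dimensional matrix (L×T by ω×g×Q×a×f):
  L: [ 0  1  3  1  0]
  T: [-1 -2 -1 -2 -1]
Echelon form has 2 nonzero rows (pivots: ω,g)
5 vars − rank 2 = 3 Π groups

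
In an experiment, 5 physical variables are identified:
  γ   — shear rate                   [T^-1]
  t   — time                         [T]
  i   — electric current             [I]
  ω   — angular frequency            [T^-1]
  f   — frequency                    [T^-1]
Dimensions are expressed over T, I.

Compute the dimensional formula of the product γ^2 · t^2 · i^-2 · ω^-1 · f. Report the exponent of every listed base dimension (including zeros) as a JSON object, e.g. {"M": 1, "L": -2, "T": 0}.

Exponent matrix [T,I] × [γ,t,i,ω,f]:
  T: [-1  1  0 -1 -1]
  I: [ 0  0  1  0  0]
  [T]: (2)·-1+(2)·1+(-2)·0+(-1)·-1+(1)·-1 = 0
  [I]: (2)·0+(2)·0+(-2)·1+(-1)·0+(1)·0 = -2
⇒ I^-2

{"T": 0, "I": -2}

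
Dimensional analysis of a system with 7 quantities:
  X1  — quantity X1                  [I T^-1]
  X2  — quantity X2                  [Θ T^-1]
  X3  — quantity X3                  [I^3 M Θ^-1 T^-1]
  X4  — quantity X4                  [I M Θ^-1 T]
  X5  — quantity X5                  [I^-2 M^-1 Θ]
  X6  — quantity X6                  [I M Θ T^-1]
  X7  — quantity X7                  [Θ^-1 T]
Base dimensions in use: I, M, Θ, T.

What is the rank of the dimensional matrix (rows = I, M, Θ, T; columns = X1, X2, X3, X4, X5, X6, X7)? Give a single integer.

3

Exponent matrix [I,M,Θ,T] × [X1,X2,X3,X4,X5,X6,X7]:
  I: [ 1  0  3  1 -2  1  0]
  M: [ 0  0  1  1 -1  1  0]
  Θ: [ 0  1 -1 -1  1  1 -1]
  T: [-1 -1 -1  1  0 -1  1]
RREF → pivots at {X1,X2,X3} ⇒ r = 3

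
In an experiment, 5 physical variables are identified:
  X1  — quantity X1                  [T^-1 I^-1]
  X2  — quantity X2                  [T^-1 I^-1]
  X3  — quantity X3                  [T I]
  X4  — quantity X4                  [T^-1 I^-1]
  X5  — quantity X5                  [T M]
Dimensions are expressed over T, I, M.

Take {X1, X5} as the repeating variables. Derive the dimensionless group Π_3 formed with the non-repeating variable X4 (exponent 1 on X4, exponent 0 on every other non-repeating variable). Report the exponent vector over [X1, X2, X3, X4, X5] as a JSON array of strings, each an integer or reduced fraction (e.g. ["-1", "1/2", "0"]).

Write exponents as rows T,I,M / cols X1,X2,X3,X4,X5:
  T: [-1 -1  1 -1  1]
  I: [-1 -1  1 -1  0]
  M: [ 0  0  0  0  1]
RREF → pivots at {X1,X5} ⇒ r = 2
Pivot set = {X1,X5}, free = {X2,X3,X4}
RREF:
  r0: [   1    1   -1    1    0]
  r1: [   0    0    0    0    1]
  r2: [   0    0    0    0    0]
Fix exponent of X4 at 1, X2 at 0, X3 at 0; solve each RREF row for its pivot's exponent:
  r0: exp(X1) + (1)·1 = 0 ⇒ exp(X1) = -1
  r1: exp(X5) + (0)·1 = 0 ⇒ exp(X5) = 0
Π_3 = X1^-1 · X4

["-1", "0", "0", "1", "0"]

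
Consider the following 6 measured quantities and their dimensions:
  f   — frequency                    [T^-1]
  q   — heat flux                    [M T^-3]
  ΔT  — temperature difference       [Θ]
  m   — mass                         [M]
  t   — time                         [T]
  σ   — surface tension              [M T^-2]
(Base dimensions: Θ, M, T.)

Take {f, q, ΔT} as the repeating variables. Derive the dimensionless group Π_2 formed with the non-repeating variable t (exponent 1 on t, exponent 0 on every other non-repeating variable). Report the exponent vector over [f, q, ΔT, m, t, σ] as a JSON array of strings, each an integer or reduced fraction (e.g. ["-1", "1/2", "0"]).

Exponent matrix [Θ,M,T] × [f,q,ΔT,m,t,σ]:
  Θ: [ 0  0  1  0  0  0]
  M: [ 0  1  0  1  0  1]
  T: [-1 -3  0  0  1 -2]
RREF → pivots at {f,q,ΔT} ⇒ r = 3
Pivot set = {f,q,ΔT}, free = {m,t,σ}
RREF:
  r0: [   1    0    0   -3   -1   -1]
  r1: [   0    1    0    1    0    1]
  r2: [   0    0    1    0    0    0]
Fix exponent of t at 1, m at 0, σ at 0; solve each RREF row for its pivot's exponent:
  r0: exp(f) + (-1)·1 = 0 ⇒ exp(f) = 1
  r1: exp(q) + (0)·1 = 0 ⇒ exp(q) = 0
  r2: exp(ΔT) + (0)·1 = 0 ⇒ exp(ΔT) = 0
Π_2 = f · t

["1", "0", "0", "0", "1", "0"]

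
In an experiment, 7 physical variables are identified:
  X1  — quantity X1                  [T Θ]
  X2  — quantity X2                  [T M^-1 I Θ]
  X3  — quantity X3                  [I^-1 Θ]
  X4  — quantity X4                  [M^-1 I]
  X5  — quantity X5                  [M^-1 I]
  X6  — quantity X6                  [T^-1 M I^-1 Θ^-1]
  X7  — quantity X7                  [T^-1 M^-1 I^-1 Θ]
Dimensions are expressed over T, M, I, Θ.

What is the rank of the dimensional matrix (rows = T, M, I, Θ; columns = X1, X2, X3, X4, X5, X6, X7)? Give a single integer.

3

Dimensional matrix (T×M×I×Θ by X1×X2×X3×X4×X5×X6×X7):
  T: [ 1  1  0  0  0 -1 -1]
  M: [ 0 -1  0 -1 -1  1 -1]
  I: [ 0  1 -1  1  1 -1 -1]
  Θ: [ 1  1  1  0  0 -1  1]
RREF → pivots at {X1,X2,X3} ⇒ r = 3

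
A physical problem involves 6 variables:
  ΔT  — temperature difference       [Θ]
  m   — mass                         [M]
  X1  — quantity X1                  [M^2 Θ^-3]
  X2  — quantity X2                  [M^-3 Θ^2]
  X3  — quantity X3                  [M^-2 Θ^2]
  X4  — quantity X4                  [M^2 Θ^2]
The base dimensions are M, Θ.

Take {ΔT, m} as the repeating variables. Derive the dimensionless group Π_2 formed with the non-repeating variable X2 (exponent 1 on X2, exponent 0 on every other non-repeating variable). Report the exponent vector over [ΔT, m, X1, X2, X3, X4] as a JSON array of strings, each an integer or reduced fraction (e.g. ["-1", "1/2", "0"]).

["-2", "3", "0", "1", "0", "0"]

Dimensional matrix (M×Θ by ΔT×m×X1×X2×X3×X4):
  M: [ 0  1  2 -3 -2  2]
  Θ: [ 1  0 -3  2  2  2]
RREF → pivots at {ΔT,m} ⇒ r = 2
Repeat: ΔT,m; free: X1,X2,X3,X4
RREF:
  r0: [   1    0   -3    2    2    2]
  r1: [   0    1    2   -3   -2    2]
Fix exponent of X2 at 1, X1 at 0, X3 at 0, X4 at 0; solve each RREF row for its pivot's exponent:
  r0: exp(ΔT) + (2)·1 = 0 ⇒ exp(ΔT) = -2
  r1: exp(m) + (-3)·1 = 0 ⇒ exp(m) = 3
Π_2 = ΔT^-2 · m^3 · X2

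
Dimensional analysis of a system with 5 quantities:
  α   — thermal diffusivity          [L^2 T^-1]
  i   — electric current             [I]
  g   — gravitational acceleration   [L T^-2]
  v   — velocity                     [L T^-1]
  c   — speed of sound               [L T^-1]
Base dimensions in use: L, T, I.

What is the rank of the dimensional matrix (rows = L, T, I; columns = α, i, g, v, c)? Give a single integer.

3

Dimensional matrix (L×T×I by α×i×g×v×c):
  L: [ 2  0  1  1  1]
  T: [-1  0 -2 -1 -1]
  I: [ 0  1  0  0  0]
RREF → pivots at {α,i,g} ⇒ r = 3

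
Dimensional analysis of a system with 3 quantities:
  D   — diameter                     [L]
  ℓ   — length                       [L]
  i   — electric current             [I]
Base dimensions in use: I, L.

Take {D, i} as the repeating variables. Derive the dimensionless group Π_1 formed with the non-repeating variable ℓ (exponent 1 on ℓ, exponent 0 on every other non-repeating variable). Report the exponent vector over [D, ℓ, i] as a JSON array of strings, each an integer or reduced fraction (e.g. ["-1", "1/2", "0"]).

Write exponents as rows I,L / cols D,ℓ,i:
  I: [ 0  0  1]
  L: [ 1  1  0]
Echelon form has 2 nonzero rows (pivots: D,i)
Repeat: D,i; free: ℓ
RREF:
  r0: [   1    1    0]
  r1: [   0    0    1]
Fix exponent of ℓ at 1; solve each RREF row for its pivot's exponent:
  r0: exp(D) + (1)·1 = 0 ⇒ exp(D) = -1
  r1: exp(i) + (0)·1 = 0 ⇒ exp(i) = 0
Π_1 = D^-1 · ℓ

["-1", "1", "0"]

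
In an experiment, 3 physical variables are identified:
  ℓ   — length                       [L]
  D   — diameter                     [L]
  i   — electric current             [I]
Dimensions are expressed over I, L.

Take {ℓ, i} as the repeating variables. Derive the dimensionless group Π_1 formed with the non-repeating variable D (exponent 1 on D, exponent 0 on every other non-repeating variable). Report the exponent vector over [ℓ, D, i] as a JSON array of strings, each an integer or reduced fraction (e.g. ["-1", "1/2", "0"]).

["-1", "1", "0"]

Dimensional matrix (I×L by ℓ×D×i):
  I: [ 0  0  1]
  L: [ 1  1  0]
Echelon form has 2 nonzero rows (pivots: ℓ,i)
Pivot set = {ℓ,i}, free = {D}
RREF:
  r0: [   1    1    0]
  r1: [   0    0    1]
Fix exponent of D at 1; solve each RREF row for its pivot's exponent:
  r0: exp(ℓ) + (1)·1 = 0 ⇒ exp(ℓ) = -1
  r1: exp(i) + (0)·1 = 0 ⇒ exp(i) = 0
Π_1 = ℓ^-1 · D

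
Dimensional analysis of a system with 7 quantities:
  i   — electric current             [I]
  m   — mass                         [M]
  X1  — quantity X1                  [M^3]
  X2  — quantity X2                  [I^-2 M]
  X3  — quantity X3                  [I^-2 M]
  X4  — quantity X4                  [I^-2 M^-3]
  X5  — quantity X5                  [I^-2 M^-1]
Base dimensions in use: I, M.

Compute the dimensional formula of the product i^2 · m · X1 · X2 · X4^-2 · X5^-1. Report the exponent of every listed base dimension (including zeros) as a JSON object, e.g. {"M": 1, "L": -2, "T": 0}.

Exponent matrix [I,M] × [i,m,X1,X2,X3,X4,X5]:
  I: [ 1  0  0 -2 -2 -2 -2]
  M: [ 0  1  3  1  1 -3 -1]
  [I]: (2)·1+(1)·0+(1)·0+(1)·-2+(-2)·-2+(-1)·-2 = 6
  [M]: (2)·0+(1)·1+(1)·3+(1)·1+(-2)·-3+(-1)·-1 = 12
⇒ I^6 M^12

{"I": 6, "M": 12}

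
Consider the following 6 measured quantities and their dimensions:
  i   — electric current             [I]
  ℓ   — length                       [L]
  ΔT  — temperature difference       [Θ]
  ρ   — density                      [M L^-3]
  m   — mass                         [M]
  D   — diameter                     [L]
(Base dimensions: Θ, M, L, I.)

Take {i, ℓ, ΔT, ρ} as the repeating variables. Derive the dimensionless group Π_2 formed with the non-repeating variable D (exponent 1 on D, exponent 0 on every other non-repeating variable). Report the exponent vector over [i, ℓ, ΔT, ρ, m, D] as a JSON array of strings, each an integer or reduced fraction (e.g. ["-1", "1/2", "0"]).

Write exponents as rows Θ,M,L,I / cols i,ℓ,ΔT,ρ,m,D:
  Θ: [ 0  0  1  0  0  0]
  M: [ 0  0  0  1  1  0]
  L: [ 0  1  0 -3  0  1]
  I: [ 1  0  0  0  0  0]
Echelon form has 4 nonzero rows (pivots: i,ℓ,ΔT,ρ)
Pivot set = {i,ℓ,ΔT,ρ}, free = {m,D}
RREF:
  r0: [   1    0    0    0    0    0]
  r1: [   0    1    0    0    3    1]
  r2: [   0    0    1    0    0    0]
  r3: [   0    0    0    1    1    0]
Fix exponent of D at 1, m at 0; solve each RREF row for its pivot's exponent:
  r0: exp(i) + (0)·1 = 0 ⇒ exp(i) = 0
  r1: exp(ℓ) + (1)·1 = 0 ⇒ exp(ℓ) = -1
  r2: exp(ΔT) + (0)·1 = 0 ⇒ exp(ΔT) = 0
  r3: exp(ρ) + (0)·1 = 0 ⇒ exp(ρ) = 0
Π_2 = ℓ^-1 · D

["0", "-1", "0", "0", "0", "1"]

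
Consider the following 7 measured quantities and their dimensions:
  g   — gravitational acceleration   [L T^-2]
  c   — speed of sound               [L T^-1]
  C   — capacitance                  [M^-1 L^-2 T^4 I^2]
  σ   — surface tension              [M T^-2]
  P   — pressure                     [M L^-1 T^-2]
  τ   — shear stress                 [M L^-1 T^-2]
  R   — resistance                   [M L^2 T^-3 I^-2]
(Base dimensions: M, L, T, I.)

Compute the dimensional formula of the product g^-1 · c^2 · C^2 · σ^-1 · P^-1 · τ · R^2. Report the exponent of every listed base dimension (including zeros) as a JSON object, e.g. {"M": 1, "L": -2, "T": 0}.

Exponent matrix [M,L,T,I] × [g,c,C,σ,P,τ,R]:
  M: [ 0  0 -1  1  1  1  1]
  L: [ 1  1 -2  0 -1 -1  2]
  T: [-2 -1  4 -2 -2 -2 -3]
  I: [ 0  0  2  0  0  0 -2]
  [M]: (-1)·0+(2)·0+(2)·-1+(-1)·1+(-1)·1+(1)·1+(2)·1 = -1
  [L]: (-1)·1+(2)·1+(2)·-2+(-1)·0+(-1)·-1+(1)·-1+(2)·2 = 1
  [T]: (-1)·-2+(2)·-1+(2)·4+(-1)·-2+(-1)·-2+(1)·-2+(2)·-3 = 4
  [I]: (-1)·0+(2)·0+(2)·2+(-1)·0+(-1)·0+(1)·0+(2)·-2 = 0
⇒ M^-1 L T^4

{"M": -1, "L": 1, "T": 4, "I": 0}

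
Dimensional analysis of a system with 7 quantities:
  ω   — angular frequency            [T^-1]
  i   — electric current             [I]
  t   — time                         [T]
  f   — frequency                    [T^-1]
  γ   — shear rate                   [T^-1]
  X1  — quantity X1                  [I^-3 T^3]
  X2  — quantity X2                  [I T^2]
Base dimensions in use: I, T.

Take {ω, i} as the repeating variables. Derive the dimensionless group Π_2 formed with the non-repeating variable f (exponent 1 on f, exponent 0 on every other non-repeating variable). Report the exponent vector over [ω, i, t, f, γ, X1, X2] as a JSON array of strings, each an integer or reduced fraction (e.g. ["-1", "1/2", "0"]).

["-1", "0", "0", "1", "0", "0", "0"]

Dimensional matrix (I×T by ω×i×t×f×γ×X1×X2):
  I: [ 0  1  0  0  0 -3  1]
  T: [-1  0  1 -1 -1  3  2]
Row reduction gives pivot columns ω,i; rank = 2
Pivot set = {ω,i}, free = {t,f,γ,X1,X2}
RREF:
  r0: [   1    0   -1    1    1   -3   -2]
  r1: [   0    1    0    0    0   -3    1]
Fix exponent of f at 1, t at 0, γ at 0, X1 at 0, X2 at 0; solve each RREF row for its pivot's exponent:
  r0: exp(ω) + (1)·1 = 0 ⇒ exp(ω) = -1
  r1: exp(i) + (0)·1 = 0 ⇒ exp(i) = 0
Π_2 = ω^-1 · f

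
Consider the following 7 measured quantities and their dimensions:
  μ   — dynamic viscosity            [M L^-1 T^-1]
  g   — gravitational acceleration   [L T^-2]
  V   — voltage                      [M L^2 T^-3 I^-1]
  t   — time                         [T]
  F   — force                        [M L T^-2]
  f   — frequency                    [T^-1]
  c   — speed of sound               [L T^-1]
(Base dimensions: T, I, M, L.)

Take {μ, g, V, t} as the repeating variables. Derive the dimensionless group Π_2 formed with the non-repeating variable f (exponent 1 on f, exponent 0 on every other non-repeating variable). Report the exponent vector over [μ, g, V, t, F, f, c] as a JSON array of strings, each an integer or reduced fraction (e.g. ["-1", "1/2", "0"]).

["0", "0", "0", "1", "0", "1", "0"]

Dimensional matrix (T×I×M×L by μ×g×V×t×F×f×c):
  T: [-1 -2 -3  1 -2 -1 -1]
  I: [ 0  0 -1  0  0  0  0]
  M: [ 1  0  1  0  1  0  0]
  L: [-1  1  2  0  1  0  1]
Echelon form has 4 nonzero rows (pivots: μ,g,V,t)
Repeat: μ,g,V,t; free: F,f,c
RREF:
  r0: [   1    0    0    0    1    0    0]
  r1: [   0    1    0    0    2    0    1]
  r2: [   0    0    1    0    0    0    0]
  r3: [   0    0    0    1    3   -1    1]
Fix exponent of f at 1, F at 0, c at 0; solve each RREF row for its pivot's exponent:
  r0: exp(μ) + (0)·1 = 0 ⇒ exp(μ) = 0
  r1: exp(g) + (0)·1 = 0 ⇒ exp(g) = 0
  r2: exp(V) + (0)·1 = 0 ⇒ exp(V) = 0
  r3: exp(t) + (-1)·1 = 0 ⇒ exp(t) = 1
Π_2 = t · f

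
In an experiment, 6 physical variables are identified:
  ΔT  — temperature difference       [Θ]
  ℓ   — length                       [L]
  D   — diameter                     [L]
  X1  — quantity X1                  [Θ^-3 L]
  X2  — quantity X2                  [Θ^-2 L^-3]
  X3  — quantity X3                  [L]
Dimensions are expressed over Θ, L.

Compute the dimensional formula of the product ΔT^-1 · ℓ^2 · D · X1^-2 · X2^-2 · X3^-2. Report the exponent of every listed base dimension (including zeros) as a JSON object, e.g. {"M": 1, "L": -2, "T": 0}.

{"Θ": 9, "L": 5}

Exponent matrix [Θ,L] × [ΔT,ℓ,D,X1,X2,X3]:
  Θ: [ 1  0  0 -3 -2  0]
  L: [ 0  1  1  1 -3  1]
  [Θ]: (-1)·1+(2)·0+(1)·0+(-2)·-3+(-2)·-2+(-2)·0 = 9
  [L]: (-1)·0+(2)·1+(1)·1+(-2)·1+(-2)·-3+(-2)·1 = 5
⇒ Θ^9 L^5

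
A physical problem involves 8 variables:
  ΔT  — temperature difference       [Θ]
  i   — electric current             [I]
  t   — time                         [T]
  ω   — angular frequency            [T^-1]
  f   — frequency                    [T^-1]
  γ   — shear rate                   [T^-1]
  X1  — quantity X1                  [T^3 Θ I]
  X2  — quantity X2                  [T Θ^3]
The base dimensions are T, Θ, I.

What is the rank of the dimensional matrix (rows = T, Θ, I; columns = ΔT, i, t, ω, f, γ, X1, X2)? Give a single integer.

Dimensional matrix (T×Θ×I by ΔT×i×t×ω×f×γ×X1×X2):
  T: [ 0  0  1 -1 -1 -1  3  1]
  Θ: [ 1  0  0  0  0  0  1  3]
  I: [ 0  1  0  0  0  0  1  0]
Echelon form has 3 nonzero rows (pivots: ΔT,i,t)

3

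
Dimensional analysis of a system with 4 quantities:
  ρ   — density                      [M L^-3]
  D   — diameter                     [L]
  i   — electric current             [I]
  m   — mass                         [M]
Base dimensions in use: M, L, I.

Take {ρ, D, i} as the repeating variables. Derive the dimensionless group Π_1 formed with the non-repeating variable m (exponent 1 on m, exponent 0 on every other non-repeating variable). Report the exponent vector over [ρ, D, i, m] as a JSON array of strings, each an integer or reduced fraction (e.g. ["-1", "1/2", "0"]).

["-1", "-3", "0", "1"]

Write exponents as rows M,L,I / cols ρ,D,i,m:
  M: [ 1  0  0  1]
  L: [-3  1  0  0]
  I: [ 0  0  1  0]
Row reduction gives pivot columns ρ,D,i; rank = 3
Pivot set = {ρ,D,i}, free = {m}
RREF:
  r0: [   1    0    0    1]
  r1: [   0    1    0    3]
  r2: [   0    0    1    0]
Fix exponent of m at 1; solve each RREF row for its pivot's exponent:
  r0: exp(ρ) + (1)·1 = 0 ⇒ exp(ρ) = -1
  r1: exp(D) + (3)·1 = 0 ⇒ exp(D) = -3
  r2: exp(i) + (0)·1 = 0 ⇒ exp(i) = 0
Π_1 = ρ^-1 · D^-3 · m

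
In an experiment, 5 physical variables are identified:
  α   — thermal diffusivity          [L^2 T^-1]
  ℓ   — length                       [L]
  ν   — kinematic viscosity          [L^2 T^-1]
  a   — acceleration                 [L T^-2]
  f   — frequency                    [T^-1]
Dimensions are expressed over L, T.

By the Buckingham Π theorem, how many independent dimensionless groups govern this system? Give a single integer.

3

Exponent matrix [L,T] × [α,ℓ,ν,a,f]:
  L: [ 2  1  2  1  0]
  T: [-1  0 -1 -2 -1]
Row reduction gives pivot columns α,ℓ; rank = 2
n=5, r=2 ⇒ 3 dimensionless groups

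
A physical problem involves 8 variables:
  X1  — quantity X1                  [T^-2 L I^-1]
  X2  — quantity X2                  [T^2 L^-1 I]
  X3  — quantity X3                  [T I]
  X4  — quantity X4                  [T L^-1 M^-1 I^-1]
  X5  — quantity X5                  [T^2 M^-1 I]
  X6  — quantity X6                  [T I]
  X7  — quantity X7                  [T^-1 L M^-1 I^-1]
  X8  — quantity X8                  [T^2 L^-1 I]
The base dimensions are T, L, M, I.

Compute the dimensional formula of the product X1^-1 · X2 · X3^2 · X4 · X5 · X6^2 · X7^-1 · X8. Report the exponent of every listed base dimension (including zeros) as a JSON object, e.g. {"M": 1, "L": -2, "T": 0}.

{"T": 14, "L": -5, "M": -1, "I": 8}

Exponent matrix [T,L,M,I] × [X1,X2,X3,X4,X5,X6,X7,X8]:
  T: [-2  2  1  1  2  1 -1  2]
  L: [ 1 -1  0 -1  0  0  1 -1]
  M: [ 0  0  0 -1 -1  0 -1  0]
  I: [-1  1  1 -1  1  1 -1  1]
  [T]: (-1)·-2+(1)·2+(2)·1+(1)·1+(1)·2+(2)·1+(-1)·-1+(1)·2 = 14
  [L]: (-1)·1+(1)·-1+(2)·0+(1)·-1+(1)·0+(2)·0+(-1)·1+(1)·-1 = -5
  [M]: (-1)·0+(1)·0+(2)·0+(1)·-1+(1)·-1+(2)·0+(-1)·-1+(1)·0 = -1
  [I]: (-1)·-1+(1)·1+(2)·1+(1)·-1+(1)·1+(2)·1+(-1)·-1+(1)·1 = 8
⇒ T^14 L^-5 M^-1 I^8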